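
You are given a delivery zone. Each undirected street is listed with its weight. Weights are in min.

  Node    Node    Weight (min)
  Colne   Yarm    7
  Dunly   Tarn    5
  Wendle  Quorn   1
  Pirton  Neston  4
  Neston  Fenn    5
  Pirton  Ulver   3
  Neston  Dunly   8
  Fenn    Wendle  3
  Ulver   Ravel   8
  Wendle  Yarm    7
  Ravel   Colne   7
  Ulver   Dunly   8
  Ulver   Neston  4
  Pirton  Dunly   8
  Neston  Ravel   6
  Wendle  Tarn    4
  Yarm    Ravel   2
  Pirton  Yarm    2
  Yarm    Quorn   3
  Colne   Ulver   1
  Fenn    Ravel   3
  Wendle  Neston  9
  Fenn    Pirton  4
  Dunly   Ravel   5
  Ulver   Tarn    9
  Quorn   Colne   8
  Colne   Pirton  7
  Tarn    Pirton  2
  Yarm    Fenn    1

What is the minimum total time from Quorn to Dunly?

Shortest distances from Quorn:
Quorn: 0
Wendle: 1  (via Quorn)
Yarm: 3  (via Quorn)
Fenn: 4  (via Wendle)
Ravel: 5  (via Yarm)
Tarn: 5  (via Wendle)
Pirton: 5  (via Yarm)
Ulver: 8  (via Pirton)
Colne: 8  (via Quorn)
Neston: 9  (via Fenn)
Dunly: 10  (via Ravel)
Shortest route: Quorn–Yarm–Ravel–Dunly = 10 min.

10 min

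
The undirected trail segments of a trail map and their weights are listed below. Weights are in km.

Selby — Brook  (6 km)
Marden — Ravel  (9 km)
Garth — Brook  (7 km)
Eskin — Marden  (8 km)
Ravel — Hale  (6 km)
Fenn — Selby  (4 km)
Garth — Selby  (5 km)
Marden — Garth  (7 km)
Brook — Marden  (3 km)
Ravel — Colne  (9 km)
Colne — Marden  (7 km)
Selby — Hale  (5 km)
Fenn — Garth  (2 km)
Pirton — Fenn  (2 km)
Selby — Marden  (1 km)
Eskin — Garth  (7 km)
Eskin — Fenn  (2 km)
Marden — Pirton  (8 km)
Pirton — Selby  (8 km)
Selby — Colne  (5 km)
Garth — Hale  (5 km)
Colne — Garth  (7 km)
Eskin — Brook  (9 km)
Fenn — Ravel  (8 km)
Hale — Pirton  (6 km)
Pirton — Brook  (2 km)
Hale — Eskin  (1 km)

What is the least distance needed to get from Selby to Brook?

Shortest distances from Selby:
Selby: 0
Marden: 1  (via Selby)
Brook: 4  (via Marden)
Shortest route: Selby → Marden → Brook = 4 km.

4 km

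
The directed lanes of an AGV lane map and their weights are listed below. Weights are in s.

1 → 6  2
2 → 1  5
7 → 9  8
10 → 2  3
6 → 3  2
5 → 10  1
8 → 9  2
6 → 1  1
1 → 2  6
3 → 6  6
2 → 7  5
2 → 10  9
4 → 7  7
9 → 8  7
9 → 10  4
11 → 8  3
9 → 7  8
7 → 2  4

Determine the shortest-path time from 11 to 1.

17 s

Settle nodes by increasing distance from 11:
11: 0
8: 3  (via 11)
9: 5  (via 8)
10: 9  (via 9)
2: 12  (via 10)
7: 13  (via 9)
1: 17  (via 2)
Shortest route: 11 → 8 → 9 → 10 → 2 → 1 = 17 s.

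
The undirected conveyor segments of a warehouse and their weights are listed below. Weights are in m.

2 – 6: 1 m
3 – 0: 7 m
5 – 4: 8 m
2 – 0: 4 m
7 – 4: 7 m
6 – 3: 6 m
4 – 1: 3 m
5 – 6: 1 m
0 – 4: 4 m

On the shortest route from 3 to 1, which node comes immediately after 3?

0

Enumerating some paths:
3 → 6 → 5 → 4 → 1: 6+1+8+3 = 18
3 → 0 → 4 → 1: 7+4+3 = 14
The minimum is 14 m via 3 → 0 → 4 → 1.
So from 3 the first move is to 0.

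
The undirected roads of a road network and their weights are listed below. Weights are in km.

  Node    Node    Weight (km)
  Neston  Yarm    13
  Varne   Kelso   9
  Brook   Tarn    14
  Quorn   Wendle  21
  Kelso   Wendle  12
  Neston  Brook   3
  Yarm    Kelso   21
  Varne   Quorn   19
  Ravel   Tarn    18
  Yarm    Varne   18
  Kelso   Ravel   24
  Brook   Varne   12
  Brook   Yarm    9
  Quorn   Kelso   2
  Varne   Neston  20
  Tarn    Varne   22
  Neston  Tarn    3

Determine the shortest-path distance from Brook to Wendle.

Running Dijkstra from Brook:
Brook: 0
Neston: 3  (via Brook)
Tarn: 6  (via Neston)
Yarm: 9  (via Brook)
Varne: 12  (via Brook)
Kelso: 21  (via Varne)
Quorn: 23  (via Kelso)
Ravel: 24  (via Tarn)
Wendle: 33  (via Kelso)
Shortest route: Brook–Varne–Kelso–Wendle = 33 km.

33 km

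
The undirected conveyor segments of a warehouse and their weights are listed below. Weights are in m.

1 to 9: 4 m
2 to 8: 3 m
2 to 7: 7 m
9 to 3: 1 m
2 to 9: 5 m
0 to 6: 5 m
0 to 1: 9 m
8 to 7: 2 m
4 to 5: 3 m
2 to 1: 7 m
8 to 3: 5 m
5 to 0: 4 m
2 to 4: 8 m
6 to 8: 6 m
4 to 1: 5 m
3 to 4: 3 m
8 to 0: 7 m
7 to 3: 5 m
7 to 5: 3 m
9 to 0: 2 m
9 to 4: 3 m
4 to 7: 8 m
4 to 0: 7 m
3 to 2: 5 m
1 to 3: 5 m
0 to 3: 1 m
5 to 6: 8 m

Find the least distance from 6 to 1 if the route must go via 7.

18 m

Best 6 to 7: 6 → 8 → 7 costing 8
Shortest 7→1: 7 → 3 → 1 = 10
Total via 7: 8 + 10 = 18 m.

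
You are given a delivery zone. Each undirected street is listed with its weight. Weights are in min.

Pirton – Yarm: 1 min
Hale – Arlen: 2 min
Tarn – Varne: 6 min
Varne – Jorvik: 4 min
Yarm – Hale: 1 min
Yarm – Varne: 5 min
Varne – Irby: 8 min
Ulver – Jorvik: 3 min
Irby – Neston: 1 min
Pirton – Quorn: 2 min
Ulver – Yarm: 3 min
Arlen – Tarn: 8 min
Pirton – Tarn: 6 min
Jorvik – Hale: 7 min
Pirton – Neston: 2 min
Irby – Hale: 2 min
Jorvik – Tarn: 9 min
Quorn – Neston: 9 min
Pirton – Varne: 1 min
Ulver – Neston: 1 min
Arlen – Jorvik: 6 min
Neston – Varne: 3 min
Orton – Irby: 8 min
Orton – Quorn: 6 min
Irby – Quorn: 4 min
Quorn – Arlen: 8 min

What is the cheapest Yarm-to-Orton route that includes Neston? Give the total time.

Shortest Yarm→Neston: Yarm → Pirton → Neston = 3
Shortest Neston→Orton: Neston → Irby → Orton = 9
Total via Neston: 3 + 9 = 12 min.

12 min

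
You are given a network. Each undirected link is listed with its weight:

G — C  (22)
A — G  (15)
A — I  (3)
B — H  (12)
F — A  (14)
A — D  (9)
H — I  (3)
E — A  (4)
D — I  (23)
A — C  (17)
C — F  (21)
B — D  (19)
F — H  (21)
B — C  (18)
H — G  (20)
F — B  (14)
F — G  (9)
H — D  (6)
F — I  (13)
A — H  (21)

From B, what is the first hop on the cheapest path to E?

Compare a few routes:
B–H–D–A–E: 12+6+9+4 = 31
B–H–I–A–E: 12+3+3+4 = 22
The minimum is 22 via B–H–I–A–E.
So from B the first move is to H.

H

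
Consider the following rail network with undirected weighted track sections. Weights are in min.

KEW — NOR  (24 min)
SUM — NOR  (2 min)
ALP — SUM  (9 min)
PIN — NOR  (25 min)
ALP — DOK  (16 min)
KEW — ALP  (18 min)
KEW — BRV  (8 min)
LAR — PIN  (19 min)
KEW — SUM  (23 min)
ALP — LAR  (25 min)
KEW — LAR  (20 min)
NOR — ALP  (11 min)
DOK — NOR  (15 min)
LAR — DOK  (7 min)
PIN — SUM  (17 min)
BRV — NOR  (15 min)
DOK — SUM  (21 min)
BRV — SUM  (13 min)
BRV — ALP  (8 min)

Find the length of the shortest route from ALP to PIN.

Candidate routes:
ALP–SUM–PIN: 9+17 = 26
ALP–SUM–NOR–PIN: 9+2+25 = 36
ALP–NOR–SUM–PIN: 11+2+17 = 30
The minimum is 26 min via ALP–SUM–PIN.

26 min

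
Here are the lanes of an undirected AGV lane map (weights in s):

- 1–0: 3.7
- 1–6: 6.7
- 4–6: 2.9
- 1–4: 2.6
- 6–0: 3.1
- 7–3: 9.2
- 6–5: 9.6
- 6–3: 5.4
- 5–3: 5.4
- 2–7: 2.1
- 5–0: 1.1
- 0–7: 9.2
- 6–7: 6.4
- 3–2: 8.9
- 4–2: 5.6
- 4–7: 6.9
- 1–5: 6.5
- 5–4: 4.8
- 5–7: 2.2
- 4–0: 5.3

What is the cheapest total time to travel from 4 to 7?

Enumerating some paths:
4 - 7: 6.9 = 6.9
4 - 5 - 7: 4.8+2.2 = 7
Cheapest is 4 - 7 at 6.9 s.

6.9 s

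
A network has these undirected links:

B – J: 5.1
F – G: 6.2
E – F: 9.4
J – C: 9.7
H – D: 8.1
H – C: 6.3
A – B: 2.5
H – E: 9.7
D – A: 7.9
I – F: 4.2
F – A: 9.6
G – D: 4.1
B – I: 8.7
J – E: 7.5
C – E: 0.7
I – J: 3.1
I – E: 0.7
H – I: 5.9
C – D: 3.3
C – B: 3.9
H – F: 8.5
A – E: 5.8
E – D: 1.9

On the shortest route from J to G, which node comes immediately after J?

I

Candidate routes:
J → I → E → C → D → G: 3.1+0.7+0.7+3.3+4.1 = 11.9
J → I → F → G: 3.1+4.2+6.2 = 13.5
J → E → D → G: 7.5+1.9+4.1 = 13.5
J → I → E → D → G: 3.1+0.7+1.9+4.1 = 9.8
The minimum is 9.8 via J → I → E → D → G.
So from J the first move is to I.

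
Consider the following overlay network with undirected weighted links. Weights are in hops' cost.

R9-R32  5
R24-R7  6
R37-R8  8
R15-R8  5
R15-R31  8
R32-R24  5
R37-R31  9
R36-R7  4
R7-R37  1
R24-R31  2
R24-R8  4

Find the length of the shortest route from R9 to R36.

20 hops' cost

Shortest distances from R9:
R9: 0
R32: 5  (via R9)
R24: 10  (via R32)
R31: 12  (via R24)
R8: 14  (via R24)
R7: 16  (via R24)
R37: 17  (via R7)
R15: 19  (via R8)
R36: 20  (via R7)
Shortest route: R9–R32–R24–R7–R36 = 20 hops' cost.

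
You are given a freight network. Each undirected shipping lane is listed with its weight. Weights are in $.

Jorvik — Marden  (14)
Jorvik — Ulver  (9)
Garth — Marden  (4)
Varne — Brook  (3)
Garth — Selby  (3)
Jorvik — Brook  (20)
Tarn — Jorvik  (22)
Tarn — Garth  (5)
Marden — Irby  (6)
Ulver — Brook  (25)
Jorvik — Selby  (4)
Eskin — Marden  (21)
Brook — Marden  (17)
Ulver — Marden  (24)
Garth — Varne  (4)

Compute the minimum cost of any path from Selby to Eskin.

Shortest distances from Selby:
Selby: 0
Garth: 3  (via Selby)
Jorvik: 4  (via Selby)
Varne: 7  (via Garth)
Marden: 7  (via Garth)
Tarn: 8  (via Garth)
Brook: 10  (via Varne)
Ulver: 13  (via Jorvik)
Irby: 13  (via Marden)
Eskin: 28  (via Marden)
Shortest route: Selby–Garth–Marden–Eskin = $28.

$28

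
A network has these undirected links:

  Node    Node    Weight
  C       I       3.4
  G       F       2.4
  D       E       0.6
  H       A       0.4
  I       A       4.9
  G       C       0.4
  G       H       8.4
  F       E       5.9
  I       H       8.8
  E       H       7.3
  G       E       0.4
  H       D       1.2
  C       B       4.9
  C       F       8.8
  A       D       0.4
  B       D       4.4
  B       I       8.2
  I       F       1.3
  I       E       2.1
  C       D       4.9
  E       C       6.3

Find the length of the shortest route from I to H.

Shortest distances from I:
I: 0
F: 1.3  (via I)
E: 2.1  (via I)
G: 2.5  (via E)
D: 2.7  (via E)
C: 2.9  (via G)
A: 3.1  (via D)
H: 3.5  (via A)
Shortest route: I → E → D → A → H = 3.5.

3.5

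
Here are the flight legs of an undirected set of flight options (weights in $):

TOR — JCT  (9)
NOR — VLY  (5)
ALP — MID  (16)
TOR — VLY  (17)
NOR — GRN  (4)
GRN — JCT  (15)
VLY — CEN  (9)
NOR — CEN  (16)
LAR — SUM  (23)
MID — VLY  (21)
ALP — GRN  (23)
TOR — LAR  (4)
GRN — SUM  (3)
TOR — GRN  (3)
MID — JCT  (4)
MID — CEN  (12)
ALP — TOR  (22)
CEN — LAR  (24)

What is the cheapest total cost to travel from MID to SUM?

$19

Running Dijkstra from MID:
MID: 0
JCT: 4  (via MID)
CEN: 12  (via MID)
TOR: 13  (via JCT)
ALP: 16  (via MID)
GRN: 16  (via TOR)
LAR: 17  (via TOR)
SUM: 19  (via GRN)
Shortest route: MID–JCT–TOR–GRN–SUM = $19.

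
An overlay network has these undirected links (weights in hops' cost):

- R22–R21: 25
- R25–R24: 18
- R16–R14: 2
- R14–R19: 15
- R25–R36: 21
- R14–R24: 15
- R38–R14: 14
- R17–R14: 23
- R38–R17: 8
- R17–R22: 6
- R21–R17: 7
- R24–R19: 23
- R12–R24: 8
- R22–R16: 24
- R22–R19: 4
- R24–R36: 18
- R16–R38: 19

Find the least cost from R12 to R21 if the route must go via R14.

52 hops' cost

Best R12 to R14: R12 → R24 → R14 costing 23
Best R14 to R21: R14 → R38 → R17 → R21 costing 29
Total via R14: 23 + 29 = 52 hops' cost.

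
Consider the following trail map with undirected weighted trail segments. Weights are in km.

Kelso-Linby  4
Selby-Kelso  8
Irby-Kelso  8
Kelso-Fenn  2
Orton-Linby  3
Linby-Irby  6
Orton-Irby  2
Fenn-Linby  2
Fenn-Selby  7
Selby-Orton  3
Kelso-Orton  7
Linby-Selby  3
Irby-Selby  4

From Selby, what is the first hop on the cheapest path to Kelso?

Linby

Candidate routes:
Selby → Kelso: 8 = 8
Selby → Fenn → Kelso: 7+2 = 9
Selby → Linby → Kelso: 3+4 = 7
Cheapest is Selby → Linby → Kelso at 7 km.
So from Selby the first move is to Linby.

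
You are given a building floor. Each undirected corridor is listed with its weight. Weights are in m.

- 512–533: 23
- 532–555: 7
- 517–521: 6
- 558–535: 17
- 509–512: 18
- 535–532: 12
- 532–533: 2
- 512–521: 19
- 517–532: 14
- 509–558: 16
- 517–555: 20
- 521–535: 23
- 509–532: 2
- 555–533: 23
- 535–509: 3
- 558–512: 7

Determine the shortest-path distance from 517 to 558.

32 m

Compare a few routes:
517 → 532 → 535 → 558: 14+12+17 = 43
517 → 532 → 509 → 512 → 558: 14+2+18+7 = 41
517 → 532 → 509 → 535 → 558: 14+2+3+17 = 36
517 → 532 → 509 → 558: 14+2+16 = 32
The minimum is 32 m via 517 → 532 → 509 → 558.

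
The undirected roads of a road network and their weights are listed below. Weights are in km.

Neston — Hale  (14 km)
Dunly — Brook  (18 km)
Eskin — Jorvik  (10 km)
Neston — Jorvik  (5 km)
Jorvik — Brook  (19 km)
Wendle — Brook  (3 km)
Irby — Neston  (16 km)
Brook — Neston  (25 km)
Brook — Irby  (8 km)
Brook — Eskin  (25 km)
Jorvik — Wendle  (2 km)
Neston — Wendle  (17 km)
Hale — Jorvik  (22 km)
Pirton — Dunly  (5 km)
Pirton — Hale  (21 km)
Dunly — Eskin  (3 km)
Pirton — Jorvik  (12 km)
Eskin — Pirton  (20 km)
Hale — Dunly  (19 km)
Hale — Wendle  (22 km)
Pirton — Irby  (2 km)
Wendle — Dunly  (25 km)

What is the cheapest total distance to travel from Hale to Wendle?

21 km

Enumerating some paths:
Hale - Neston - Jorvik - Wendle: 14+5+2 = 21
Hale - Wendle: 22 = 22
The minimum is 21 km via Hale - Neston - Jorvik - Wendle.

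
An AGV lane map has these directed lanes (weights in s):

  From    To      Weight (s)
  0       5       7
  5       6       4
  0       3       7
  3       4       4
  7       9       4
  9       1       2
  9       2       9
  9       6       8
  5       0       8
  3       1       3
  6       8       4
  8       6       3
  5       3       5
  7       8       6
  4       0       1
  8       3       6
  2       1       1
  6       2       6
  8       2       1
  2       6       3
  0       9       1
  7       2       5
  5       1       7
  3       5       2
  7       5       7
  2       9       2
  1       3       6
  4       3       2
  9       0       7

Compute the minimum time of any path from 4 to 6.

Compare a few routes:
4–0–9–6: 1+1+8 = 10
4–0–5–6: 1+7+4 = 12
4–3–5–6: 2+2+4 = 8
The minimum is 8 s via 4–3–5–6.

8 s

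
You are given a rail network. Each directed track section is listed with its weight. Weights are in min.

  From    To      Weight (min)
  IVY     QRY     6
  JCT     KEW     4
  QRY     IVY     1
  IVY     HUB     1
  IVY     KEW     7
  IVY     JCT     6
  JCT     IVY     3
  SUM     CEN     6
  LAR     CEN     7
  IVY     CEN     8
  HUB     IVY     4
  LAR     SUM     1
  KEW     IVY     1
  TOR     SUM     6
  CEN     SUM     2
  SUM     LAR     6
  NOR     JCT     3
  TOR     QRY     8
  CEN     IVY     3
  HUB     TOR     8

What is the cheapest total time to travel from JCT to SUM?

13 min

Shortest distances from JCT:
JCT: 0
IVY: 3  (via JCT)
KEW: 4  (via JCT)
HUB: 4  (via IVY)
QRY: 9  (via IVY)
CEN: 11  (via IVY)
TOR: 12  (via HUB)
SUM: 13  (via CEN)
Shortest route: JCT → IVY → CEN → SUM = 13 min.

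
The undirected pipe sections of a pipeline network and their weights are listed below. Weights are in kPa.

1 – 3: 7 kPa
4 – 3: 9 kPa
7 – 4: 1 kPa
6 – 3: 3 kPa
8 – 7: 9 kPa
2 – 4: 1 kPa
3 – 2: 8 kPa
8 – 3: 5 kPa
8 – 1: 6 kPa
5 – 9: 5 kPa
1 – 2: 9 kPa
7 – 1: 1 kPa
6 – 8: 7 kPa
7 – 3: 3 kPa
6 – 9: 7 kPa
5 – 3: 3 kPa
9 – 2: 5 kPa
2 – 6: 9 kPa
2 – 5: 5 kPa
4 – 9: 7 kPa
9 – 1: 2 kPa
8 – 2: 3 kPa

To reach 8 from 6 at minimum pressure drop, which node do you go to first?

8

Enumerating some paths:
6–3–8: 3+5 = 8
6–8: 7 = 7
The minimum is 7 kPa via 6–8.
So from 6 the first move is to 8.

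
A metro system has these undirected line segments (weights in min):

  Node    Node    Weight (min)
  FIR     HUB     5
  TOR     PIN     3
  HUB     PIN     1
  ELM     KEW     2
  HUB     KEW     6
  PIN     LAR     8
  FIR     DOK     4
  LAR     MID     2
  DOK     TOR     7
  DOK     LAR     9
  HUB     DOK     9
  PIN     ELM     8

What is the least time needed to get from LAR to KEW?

15 min

Running Dijkstra from LAR:
LAR: 0
MID: 2  (via LAR)
PIN: 8  (via LAR)
HUB: 9  (via PIN)
DOK: 9  (via LAR)
TOR: 11  (via PIN)
FIR: 13  (via DOK)
KEW: 15  (via HUB)
Shortest route: LAR → PIN → HUB → KEW = 15 min.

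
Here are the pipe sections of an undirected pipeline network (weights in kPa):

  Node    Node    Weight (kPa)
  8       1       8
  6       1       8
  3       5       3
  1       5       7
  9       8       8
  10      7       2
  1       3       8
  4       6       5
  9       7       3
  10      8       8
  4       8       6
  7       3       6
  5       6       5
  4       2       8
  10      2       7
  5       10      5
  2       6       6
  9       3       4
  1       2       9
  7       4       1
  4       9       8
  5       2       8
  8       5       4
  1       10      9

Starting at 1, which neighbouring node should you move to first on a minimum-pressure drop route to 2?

2

Candidate routes:
1 - 5 - 2: 7+8 = 15
1 - 2: 9 = 9
1 - 6 - 2: 8+6 = 14
The minimum is 9 kPa via 1 - 2.
So from 1 the first move is to 2.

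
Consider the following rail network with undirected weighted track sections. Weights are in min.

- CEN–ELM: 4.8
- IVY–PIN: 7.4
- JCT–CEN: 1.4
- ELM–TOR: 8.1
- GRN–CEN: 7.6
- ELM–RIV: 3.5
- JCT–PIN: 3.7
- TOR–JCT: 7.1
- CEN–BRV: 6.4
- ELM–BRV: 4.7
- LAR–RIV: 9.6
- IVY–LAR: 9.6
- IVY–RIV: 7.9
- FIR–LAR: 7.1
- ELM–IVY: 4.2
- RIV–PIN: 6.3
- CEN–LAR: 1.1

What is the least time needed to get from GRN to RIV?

Compare a few routes:
GRN → CEN → LAR → RIV: 7.6+1.1+9.6 = 18.3
GRN → CEN → JCT → PIN → RIV: 7.6+1.4+3.7+6.3 = 19
GRN → CEN → ELM → RIV: 7.6+4.8+3.5 = 15.9
GRN → CEN → BRV → ELM → RIV: 7.6+6.4+4.7+3.5 = 22.2
Cheapest is GRN → CEN → ELM → RIV at 15.9 min.

15.9 min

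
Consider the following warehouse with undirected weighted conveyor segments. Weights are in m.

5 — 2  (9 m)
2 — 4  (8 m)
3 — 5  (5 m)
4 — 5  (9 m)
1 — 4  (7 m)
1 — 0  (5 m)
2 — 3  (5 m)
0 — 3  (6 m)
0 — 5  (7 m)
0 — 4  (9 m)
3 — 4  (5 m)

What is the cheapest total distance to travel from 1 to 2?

Shortest distances from 1:
1: 0
0: 5  (via 1)
4: 7  (via 1)
3: 11  (via 0)
5: 12  (via 0)
2: 15  (via 4)
Shortest route: 1–4–2 = 15 m.

15 m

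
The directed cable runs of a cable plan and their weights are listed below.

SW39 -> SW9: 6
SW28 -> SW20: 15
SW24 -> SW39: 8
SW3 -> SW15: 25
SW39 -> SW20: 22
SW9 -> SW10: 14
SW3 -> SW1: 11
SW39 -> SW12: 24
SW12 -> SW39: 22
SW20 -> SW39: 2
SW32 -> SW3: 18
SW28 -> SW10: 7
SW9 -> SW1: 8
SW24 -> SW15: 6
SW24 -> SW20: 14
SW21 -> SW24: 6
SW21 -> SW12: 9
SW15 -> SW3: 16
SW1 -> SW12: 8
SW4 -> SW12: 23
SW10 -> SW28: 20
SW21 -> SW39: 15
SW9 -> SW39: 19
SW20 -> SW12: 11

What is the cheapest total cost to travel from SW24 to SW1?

22

Running Dijkstra from SW24:
SW24: 0
SW15: 6  (via SW24)
SW39: 8  (via SW24)
SW20: 14  (via SW24)
SW9: 14  (via SW39)
SW3: 22  (via SW15)
SW1: 22  (via SW9)
Shortest route: SW24–SW39–SW9–SW1 = 22.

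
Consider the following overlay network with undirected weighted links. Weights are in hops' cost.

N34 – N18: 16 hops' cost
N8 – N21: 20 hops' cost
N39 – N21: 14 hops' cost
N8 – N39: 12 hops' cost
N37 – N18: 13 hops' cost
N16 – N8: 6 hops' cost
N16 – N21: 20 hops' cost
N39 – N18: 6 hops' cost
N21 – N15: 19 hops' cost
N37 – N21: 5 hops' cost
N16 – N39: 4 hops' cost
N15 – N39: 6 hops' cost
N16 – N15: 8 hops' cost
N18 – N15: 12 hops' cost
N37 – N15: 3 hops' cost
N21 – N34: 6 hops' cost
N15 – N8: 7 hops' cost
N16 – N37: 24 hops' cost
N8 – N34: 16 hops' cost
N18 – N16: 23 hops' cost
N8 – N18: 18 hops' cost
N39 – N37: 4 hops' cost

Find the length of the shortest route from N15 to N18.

Compare a few routes:
N15 - N16 - N39 - N18: 8+4+6 = 18
N15 - N37 - N39 - N18: 3+4+6 = 13
N15 - N37 - N18: 3+13 = 16
N15 - N18: 12 = 12
Cheapest is N15 - N18 at 12 hops' cost.

12 hops' cost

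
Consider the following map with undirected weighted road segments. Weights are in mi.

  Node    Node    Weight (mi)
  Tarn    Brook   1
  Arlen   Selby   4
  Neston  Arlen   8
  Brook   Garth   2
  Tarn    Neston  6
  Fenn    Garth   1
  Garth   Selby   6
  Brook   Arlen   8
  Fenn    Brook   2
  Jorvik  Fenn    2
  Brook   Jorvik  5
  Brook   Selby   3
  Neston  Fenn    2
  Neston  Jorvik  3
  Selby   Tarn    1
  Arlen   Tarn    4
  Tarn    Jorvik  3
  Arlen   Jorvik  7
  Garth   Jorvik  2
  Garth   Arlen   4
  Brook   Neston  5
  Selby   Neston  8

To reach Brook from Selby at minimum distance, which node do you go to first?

Tarn

Candidate routes:
Selby - Tarn - Brook: 1+1 = 2
Selby - Brook: 3 = 3
Cheapest is Selby - Tarn - Brook at 2 mi.
So from Selby the first move is to Tarn.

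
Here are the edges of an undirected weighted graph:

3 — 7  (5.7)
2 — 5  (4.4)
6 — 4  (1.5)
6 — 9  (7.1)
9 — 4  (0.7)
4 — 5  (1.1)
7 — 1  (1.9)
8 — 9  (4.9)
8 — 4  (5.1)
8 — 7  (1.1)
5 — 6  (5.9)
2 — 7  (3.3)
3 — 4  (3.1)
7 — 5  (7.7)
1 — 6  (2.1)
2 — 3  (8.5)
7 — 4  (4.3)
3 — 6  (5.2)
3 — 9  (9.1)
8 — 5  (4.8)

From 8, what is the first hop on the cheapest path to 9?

9

Enumerating some paths:
8 → 9: 4.9 = 4.9
8 → 7 → 4 → 9: 1.1+4.3+0.7 = 6.1
8 → 4 → 9: 5.1+0.7 = 5.8
The minimum is 4.9 via 8 → 9.
So from 8 the first move is to 9.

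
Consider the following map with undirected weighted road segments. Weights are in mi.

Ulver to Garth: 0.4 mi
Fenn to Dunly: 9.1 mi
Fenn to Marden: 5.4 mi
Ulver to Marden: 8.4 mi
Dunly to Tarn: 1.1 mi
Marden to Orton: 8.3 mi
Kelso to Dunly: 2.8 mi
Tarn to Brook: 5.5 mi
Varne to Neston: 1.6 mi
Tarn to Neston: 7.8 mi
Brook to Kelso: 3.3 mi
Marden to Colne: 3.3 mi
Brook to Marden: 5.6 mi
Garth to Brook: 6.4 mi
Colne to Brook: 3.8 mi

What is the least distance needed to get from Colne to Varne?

18.7 mi

Running Dijkstra from Colne:
Colne: 0
Marden: 3.3  (via Colne)
Brook: 3.8  (via Colne)
Kelso: 7.1  (via Brook)
Fenn: 8.7  (via Marden)
Tarn: 9.3  (via Brook)
Dunly: 9.9  (via Kelso)
Garth: 10.2  (via Brook)
Ulver: 10.6  (via Garth)
Orton: 11.6  (via Marden)
Neston: 17.1  (via Tarn)
Varne: 18.7  (via Neston)
Shortest route: Colne → Brook → Tarn → Neston → Varne = 18.7 mi.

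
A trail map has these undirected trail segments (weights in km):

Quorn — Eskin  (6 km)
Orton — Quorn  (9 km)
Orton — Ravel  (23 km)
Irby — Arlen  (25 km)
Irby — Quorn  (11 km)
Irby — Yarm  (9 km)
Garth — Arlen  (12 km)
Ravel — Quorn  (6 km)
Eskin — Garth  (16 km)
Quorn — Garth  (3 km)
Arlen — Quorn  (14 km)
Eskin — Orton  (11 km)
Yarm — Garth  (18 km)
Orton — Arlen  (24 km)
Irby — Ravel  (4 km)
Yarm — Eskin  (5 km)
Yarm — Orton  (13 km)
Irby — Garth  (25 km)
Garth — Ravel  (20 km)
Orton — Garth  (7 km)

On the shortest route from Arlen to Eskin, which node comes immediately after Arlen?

Compare a few routes:
Arlen → Garth → Eskin: 12+16 = 28
Arlen → Quorn → Eskin: 14+6 = 20
Arlen → Garth → Quorn → Eskin: 12+3+6 = 21
Cheapest is Arlen → Quorn → Eskin at 20 km.
So from Arlen the first move is to Quorn.

Quorn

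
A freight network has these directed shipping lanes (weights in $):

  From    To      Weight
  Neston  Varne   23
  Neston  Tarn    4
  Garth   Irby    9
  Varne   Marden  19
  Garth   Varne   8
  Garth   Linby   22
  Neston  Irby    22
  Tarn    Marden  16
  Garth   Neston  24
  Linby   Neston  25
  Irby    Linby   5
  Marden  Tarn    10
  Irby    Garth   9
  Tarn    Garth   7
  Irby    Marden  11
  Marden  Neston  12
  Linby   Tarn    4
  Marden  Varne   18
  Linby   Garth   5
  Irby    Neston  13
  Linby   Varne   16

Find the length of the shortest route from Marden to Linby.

$31

Candidate routes:
Marden - Neston - Tarn - Garth - Irby - Linby: 12+4+7+9+5 = 37
Marden - Tarn - Garth - Irby - Linby: 10+7+9+5 = 31
Marden - Neston - Irby - Linby: 12+22+5 = 39
Cheapest is Marden - Tarn - Garth - Irby - Linby at $31.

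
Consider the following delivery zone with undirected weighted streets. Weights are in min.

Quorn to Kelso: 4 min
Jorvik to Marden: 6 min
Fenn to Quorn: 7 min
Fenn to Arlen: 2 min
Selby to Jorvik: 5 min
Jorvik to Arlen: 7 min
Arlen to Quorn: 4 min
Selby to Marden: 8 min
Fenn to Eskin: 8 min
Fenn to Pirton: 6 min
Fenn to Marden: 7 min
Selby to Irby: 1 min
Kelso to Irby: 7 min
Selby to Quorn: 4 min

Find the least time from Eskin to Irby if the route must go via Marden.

24 min

Best Eskin to Marden: Eskin–Fenn–Marden costing 15
Best Marden to Irby: Marden–Selby–Irby costing 9
Total via Marden: 15 + 9 = 24 min.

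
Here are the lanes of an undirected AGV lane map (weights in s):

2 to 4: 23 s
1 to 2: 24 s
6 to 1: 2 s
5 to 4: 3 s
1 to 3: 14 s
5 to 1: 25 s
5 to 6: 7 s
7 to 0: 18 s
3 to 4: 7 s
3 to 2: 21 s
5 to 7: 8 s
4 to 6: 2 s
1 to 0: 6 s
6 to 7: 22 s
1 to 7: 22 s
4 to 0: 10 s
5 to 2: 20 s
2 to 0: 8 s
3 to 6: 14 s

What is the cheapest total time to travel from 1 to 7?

Enumerating some paths:
1 - 0 - 7: 6+18 = 24
1 - 6 - 5 - 7: 2+7+8 = 17
1 - 6 - 4 - 5 - 7: 2+2+3+8 = 15
1 - 7: 22 = 22
The minimum is 15 s via 1 - 6 - 4 - 5 - 7.

15 s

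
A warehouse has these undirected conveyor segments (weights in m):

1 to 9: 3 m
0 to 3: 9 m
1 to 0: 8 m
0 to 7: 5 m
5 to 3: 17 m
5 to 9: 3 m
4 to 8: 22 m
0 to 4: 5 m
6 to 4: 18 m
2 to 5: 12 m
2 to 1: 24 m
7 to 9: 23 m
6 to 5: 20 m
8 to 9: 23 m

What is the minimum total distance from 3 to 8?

Settle nodes by increasing distance from 3:
3: 0
0: 9  (via 3)
4: 14  (via 0)
7: 14  (via 0)
1: 17  (via 0)
5: 17  (via 3)
9: 20  (via 1)
2: 29  (via 5)
6: 32  (via 4)
8: 36  (via 4)
Shortest route: 3–0–4–8 = 36 m.

36 m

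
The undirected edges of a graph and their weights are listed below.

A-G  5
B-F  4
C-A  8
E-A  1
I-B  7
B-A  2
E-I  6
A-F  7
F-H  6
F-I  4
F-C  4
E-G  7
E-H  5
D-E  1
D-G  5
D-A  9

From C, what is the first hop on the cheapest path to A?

Candidate routes:
C → F → A: 4+7 = 11
C → F → B → A: 4+4+2 = 10
C → A: 8 = 8
The minimum is 8 via C → A.
So from C the first move is to A.

A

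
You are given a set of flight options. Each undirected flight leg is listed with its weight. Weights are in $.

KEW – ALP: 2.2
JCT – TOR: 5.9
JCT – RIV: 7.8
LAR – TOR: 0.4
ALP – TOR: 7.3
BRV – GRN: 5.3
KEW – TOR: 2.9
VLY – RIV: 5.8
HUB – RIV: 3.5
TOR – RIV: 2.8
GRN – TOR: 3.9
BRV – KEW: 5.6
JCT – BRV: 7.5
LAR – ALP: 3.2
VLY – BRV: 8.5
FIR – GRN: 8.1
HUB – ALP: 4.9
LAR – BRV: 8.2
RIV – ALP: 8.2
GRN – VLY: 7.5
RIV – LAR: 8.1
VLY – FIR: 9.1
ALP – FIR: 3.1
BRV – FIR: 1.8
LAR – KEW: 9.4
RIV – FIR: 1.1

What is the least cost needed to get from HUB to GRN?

Enumerating some paths:
HUB–RIV–FIR–GRN: 3.5+1.1+8.1 = 12.7
HUB–RIV–FIR–BRV–GRN: 3.5+1.1+1.8+5.3 = 11.7
HUB–ALP–LAR–TOR–GRN: 4.9+3.2+0.4+3.9 = 12.4
HUB–RIV–TOR–GRN: 3.5+2.8+3.9 = 10.2
Cheapest is HUB–RIV–TOR–GRN at $10.2.

$10.2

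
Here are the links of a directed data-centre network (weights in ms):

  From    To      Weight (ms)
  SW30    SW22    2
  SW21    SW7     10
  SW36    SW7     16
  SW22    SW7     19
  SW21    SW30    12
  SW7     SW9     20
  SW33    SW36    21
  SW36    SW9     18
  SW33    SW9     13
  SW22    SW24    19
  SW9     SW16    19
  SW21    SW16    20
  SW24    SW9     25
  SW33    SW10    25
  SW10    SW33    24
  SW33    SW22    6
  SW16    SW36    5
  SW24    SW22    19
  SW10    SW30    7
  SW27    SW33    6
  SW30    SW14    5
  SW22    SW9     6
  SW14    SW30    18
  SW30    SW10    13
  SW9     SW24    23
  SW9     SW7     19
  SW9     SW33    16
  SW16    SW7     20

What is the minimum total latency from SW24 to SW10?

Enumerating some paths:
SW24 → SW22 → SW7 → SW9 → SW33 → SW10: 19+19+20+16+25 = 99
SW24 → SW9 → SW33 → SW10: 25+16+25 = 66
The minimum is 66 ms via SW24 → SW9 → SW33 → SW10.

66 ms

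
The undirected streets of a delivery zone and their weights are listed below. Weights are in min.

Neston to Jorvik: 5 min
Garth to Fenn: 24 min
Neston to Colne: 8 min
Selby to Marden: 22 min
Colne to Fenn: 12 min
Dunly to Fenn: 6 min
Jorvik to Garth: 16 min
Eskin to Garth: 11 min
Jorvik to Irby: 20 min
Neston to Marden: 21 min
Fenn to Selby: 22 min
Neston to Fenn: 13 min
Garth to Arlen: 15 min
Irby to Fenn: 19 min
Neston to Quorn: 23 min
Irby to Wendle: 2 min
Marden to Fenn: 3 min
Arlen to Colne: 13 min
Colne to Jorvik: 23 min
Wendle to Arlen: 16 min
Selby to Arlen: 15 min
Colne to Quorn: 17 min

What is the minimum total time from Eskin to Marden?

38 min

Compare a few routes:
Eskin–Garth–Jorvik–Neston–Marden: 11+16+5+21 = 53
Eskin–Garth–Jorvik–Neston–Fenn–Marden: 11+16+5+13+3 = 48
Eskin–Garth–Fenn–Marden: 11+24+3 = 38
Cheapest is Eskin–Garth–Fenn–Marden at 38 min.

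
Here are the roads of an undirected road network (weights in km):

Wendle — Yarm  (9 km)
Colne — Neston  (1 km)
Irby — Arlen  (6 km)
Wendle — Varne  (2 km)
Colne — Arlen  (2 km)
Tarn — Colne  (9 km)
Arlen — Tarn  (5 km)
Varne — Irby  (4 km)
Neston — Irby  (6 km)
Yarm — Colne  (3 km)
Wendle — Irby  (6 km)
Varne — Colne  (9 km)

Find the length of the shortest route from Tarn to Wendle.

17 km

Enumerating some paths:
Tarn–Arlen–Irby–Wendle: 5+6+6 = 17
Tarn–Arlen–Colne–Varne–Wendle: 5+2+9+2 = 18
Cheapest is Tarn–Arlen–Irby–Wendle at 17 km.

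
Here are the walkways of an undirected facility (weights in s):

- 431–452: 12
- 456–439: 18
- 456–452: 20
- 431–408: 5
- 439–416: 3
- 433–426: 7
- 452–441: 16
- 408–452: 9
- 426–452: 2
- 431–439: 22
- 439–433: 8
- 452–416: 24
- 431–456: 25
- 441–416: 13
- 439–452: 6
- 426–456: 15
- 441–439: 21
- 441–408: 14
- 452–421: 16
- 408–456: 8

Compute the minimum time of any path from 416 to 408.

18 s

Candidate routes:
416–439–452–408: 3+6+9 = 18
416–441–408: 13+14 = 27
416–439–452–431–408: 3+6+12+5 = 26
The minimum is 18 s via 416–439–452–408.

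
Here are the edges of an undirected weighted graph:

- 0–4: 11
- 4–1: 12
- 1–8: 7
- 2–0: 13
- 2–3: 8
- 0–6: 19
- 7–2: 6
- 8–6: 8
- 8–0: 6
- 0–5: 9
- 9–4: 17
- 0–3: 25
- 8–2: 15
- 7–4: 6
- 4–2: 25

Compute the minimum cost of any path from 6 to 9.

Candidate routes:
6 - 0 - 4 - 9: 19+11+17 = 47
6 - 8 - 0 - 4 - 9: 8+6+11+17 = 42
6 - 8 - 1 - 4 - 9: 8+7+12+17 = 44
The minimum is 42 via 6 - 8 - 0 - 4 - 9.

42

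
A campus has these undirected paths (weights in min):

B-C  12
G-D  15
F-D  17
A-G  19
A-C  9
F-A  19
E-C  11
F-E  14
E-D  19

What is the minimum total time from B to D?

42 min

Running Dijkstra from B:
B: 0
C: 12  (via B)
A: 21  (via C)
E: 23  (via C)
F: 37  (via E)
G: 40  (via A)
D: 42  (via E)
Shortest route: B–C–E–D = 42 min.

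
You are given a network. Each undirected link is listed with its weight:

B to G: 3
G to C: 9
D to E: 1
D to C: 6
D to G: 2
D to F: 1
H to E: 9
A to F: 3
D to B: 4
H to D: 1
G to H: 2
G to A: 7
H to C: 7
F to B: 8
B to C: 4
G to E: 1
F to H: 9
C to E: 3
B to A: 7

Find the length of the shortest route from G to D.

Settle nodes by increasing distance from G:
G: 0
E: 1  (via G)
D: 2  (via G)
Shortest route: G → D = 2.

2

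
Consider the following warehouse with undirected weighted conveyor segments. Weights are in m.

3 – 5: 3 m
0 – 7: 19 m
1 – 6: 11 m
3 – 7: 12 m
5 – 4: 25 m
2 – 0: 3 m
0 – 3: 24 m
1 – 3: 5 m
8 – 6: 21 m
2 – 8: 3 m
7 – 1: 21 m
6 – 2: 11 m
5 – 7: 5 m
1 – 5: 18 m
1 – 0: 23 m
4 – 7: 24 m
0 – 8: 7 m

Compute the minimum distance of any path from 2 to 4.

Compare a few routes:
2 - 0 - 7 - 5 - 4: 3+19+5+25 = 52
2 - 0 - 7 - 4: 3+19+24 = 46
Cheapest is 2 - 0 - 7 - 4 at 46 m.

46 m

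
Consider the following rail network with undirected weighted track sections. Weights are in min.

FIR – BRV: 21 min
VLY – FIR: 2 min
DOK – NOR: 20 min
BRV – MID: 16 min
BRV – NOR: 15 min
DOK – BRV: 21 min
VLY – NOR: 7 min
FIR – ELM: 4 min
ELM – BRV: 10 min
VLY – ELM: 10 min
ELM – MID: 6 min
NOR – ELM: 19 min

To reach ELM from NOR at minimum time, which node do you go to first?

Candidate routes:
NOR → BRV → ELM: 15+10 = 25
NOR → VLY → FIR → ELM: 7+2+4 = 13
NOR → ELM: 19 = 19
NOR → VLY → ELM: 7+10 = 17
The minimum is 13 min via NOR → VLY → FIR → ELM.
So from NOR the first move is to VLY.

VLY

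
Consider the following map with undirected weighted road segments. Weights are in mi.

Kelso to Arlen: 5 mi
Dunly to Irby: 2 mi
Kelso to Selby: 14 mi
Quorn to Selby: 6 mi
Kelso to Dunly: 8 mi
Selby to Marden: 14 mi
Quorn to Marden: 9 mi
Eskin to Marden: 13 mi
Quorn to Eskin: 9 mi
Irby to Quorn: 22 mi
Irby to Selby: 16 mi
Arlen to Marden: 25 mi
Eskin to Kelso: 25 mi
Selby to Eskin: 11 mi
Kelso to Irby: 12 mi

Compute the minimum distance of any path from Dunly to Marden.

Compare a few routes:
Dunly → Irby → Selby → Quorn → Marden: 2+16+6+9 = 33
Dunly → Irby → Selby → Marden: 2+16+14 = 32
Dunly → Irby → Quorn → Marden: 2+22+9 = 33
Dunly → Kelso → Selby → Marden: 8+14+14 = 36
The minimum is 32 mi via Dunly → Irby → Selby → Marden.

32 mi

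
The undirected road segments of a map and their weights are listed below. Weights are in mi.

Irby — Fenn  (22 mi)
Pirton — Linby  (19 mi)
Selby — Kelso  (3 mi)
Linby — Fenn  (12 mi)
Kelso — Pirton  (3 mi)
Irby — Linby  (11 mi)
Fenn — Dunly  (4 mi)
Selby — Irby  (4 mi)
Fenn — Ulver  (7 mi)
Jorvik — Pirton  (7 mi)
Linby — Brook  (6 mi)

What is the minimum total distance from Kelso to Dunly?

Enumerating some paths:
Kelso → Selby → Irby → Fenn → Dunly: 3+4+22+4 = 33
Kelso → Pirton → Linby → Irby → Fenn → Dunly: 3+19+11+22+4 = 59
Kelso → Selby → Irby → Linby → Fenn → Dunly: 3+4+11+12+4 = 34
Kelso → Pirton → Linby → Fenn → Dunly: 3+19+12+4 = 38
The minimum is 33 mi via Kelso → Selby → Irby → Fenn → Dunly.

33 mi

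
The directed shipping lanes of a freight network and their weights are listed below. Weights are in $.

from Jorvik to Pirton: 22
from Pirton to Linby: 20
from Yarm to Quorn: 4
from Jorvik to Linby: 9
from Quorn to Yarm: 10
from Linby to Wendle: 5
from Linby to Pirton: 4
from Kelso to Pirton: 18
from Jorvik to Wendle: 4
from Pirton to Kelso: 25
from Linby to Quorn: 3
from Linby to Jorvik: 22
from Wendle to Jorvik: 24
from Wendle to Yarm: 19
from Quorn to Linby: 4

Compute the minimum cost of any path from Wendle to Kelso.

Running Dijkstra from Wendle:
Wendle: 0
Yarm: 19  (via Wendle)
Quorn: 23  (via Yarm)
Jorvik: 24  (via Wendle)
Linby: 27  (via Quorn)
Pirton: 31  (via Linby)
Kelso: 56  (via Pirton)
Shortest route: Wendle–Yarm–Quorn–Linby–Pirton–Kelso = $56.

$56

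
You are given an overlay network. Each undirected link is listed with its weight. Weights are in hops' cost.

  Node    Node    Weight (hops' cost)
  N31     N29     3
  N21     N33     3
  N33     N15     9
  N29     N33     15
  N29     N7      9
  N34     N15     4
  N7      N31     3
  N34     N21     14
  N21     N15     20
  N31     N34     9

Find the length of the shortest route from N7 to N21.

24 hops' cost

Shortest distances from N7:
N7: 0
N31: 3  (via N7)
N29: 6  (via N31)
N34: 12  (via N31)
N15: 16  (via N34)
N33: 21  (via N29)
N21: 24  (via N33)
Shortest route: N7 → N31 → N29 → N33 → N21 = 24 hops' cost.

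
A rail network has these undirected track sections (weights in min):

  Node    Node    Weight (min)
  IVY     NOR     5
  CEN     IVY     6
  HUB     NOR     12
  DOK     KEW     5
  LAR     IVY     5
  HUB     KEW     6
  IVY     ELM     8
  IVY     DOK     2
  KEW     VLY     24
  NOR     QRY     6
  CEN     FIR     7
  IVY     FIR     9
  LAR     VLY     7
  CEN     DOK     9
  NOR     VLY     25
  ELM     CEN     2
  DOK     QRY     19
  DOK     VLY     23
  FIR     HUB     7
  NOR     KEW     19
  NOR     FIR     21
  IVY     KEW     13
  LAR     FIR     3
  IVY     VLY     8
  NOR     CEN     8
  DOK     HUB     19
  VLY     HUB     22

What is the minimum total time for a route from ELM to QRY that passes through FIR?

Best ELM to FIR: ELM → CEN → FIR costing 9
Shortest FIR→QRY: FIR → LAR → IVY → NOR → QRY = 19
Total via FIR: 9 + 19 = 28 min.

28 min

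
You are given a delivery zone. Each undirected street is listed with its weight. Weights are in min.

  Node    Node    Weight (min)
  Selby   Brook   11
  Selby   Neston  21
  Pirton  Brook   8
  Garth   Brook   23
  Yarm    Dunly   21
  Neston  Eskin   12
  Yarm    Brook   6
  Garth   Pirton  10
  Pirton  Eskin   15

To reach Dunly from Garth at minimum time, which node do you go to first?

Enumerating some paths:
Garth–Pirton–Brook–Yarm–Dunly: 10+8+6+21 = 45
Garth–Brook–Yarm–Dunly: 23+6+21 = 50
Garth–Pirton–Eskin–Neston–Selby–Brook–Yarm–Dunly: 10+15+12+21+11+6+21 = 96
Cheapest is Garth–Pirton–Brook–Yarm–Dunly at 45 min.
So from Garth the first move is to Pirton.

Pirton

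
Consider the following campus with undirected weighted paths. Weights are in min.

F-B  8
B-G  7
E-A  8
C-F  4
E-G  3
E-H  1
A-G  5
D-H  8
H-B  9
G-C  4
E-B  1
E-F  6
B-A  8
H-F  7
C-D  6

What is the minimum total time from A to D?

15 min

Shortest distances from A:
A: 0
G: 5  (via A)
B: 8  (via A)
E: 8  (via A)
C: 9  (via G)
H: 9  (via E)
F: 13  (via C)
D: 15  (via C)
Shortest route: A → G → C → D = 15 min.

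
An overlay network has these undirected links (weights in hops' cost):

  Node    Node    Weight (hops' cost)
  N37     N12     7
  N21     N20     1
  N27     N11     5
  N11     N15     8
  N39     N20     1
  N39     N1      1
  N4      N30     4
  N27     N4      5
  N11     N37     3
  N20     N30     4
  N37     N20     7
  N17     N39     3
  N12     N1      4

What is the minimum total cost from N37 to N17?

11 hops' cost

Compare a few routes:
N37 → N12 → N1 → N39 → N17: 7+4+1+3 = 15
N37 → N20 → N39 → N17: 7+1+3 = 11
Cheapest is N37 → N20 → N39 → N17 at 11 hops' cost.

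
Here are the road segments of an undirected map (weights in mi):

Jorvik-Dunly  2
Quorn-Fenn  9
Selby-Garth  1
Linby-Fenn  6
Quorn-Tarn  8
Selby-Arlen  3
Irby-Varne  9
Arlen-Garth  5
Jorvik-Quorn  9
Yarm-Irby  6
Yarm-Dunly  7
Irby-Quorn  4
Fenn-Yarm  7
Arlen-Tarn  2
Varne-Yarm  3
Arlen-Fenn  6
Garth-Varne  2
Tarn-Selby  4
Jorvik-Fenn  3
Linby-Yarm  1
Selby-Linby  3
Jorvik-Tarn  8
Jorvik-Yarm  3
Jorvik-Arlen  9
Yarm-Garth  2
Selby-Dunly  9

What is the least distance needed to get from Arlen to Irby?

Settle nodes by increasing distance from Arlen:
Arlen: 0
Tarn: 2  (via Arlen)
Selby: 3  (via Arlen)
Garth: 4  (via Selby)
Varne: 6  (via Garth)
Yarm: 6  (via Garth)
Fenn: 6  (via Arlen)
Linby: 6  (via Selby)
Jorvik: 9  (via Arlen)
Quorn: 10  (via Tarn)
Dunly: 11  (via Jorvik)
Irby: 12  (via Yarm)
Shortest route: Arlen → Selby → Garth → Yarm → Irby = 12 mi.

12 mi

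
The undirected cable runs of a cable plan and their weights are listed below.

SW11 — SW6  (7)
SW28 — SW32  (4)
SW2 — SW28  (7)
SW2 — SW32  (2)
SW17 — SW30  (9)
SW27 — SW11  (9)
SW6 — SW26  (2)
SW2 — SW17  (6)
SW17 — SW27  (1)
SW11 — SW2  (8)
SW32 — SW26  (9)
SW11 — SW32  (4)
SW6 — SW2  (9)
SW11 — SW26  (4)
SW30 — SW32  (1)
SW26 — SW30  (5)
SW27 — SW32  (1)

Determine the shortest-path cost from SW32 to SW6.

8

Candidate routes:
SW32 - SW11 - SW6: 4+7 = 11
SW32 - SW30 - SW26 - SW6: 1+5+2 = 8
SW32 - SW26 - SW6: 9+2 = 11
SW32 - SW11 - SW26 - SW6: 4+4+2 = 10
The minimum is 8 via SW32 - SW30 - SW26 - SW6.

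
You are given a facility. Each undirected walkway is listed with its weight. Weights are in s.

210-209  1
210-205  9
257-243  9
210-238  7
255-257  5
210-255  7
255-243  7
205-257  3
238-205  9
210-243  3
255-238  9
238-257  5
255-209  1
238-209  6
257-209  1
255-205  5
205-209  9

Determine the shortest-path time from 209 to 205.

Enumerating some paths:
209 → 255 → 205: 1+5 = 6
209 → 205: 9 = 9
209 → 255 → 257 → 205: 1+5+3 = 9
209 → 257 → 205: 1+3 = 4
The minimum is 4 s via 209 → 257 → 205.

4 s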